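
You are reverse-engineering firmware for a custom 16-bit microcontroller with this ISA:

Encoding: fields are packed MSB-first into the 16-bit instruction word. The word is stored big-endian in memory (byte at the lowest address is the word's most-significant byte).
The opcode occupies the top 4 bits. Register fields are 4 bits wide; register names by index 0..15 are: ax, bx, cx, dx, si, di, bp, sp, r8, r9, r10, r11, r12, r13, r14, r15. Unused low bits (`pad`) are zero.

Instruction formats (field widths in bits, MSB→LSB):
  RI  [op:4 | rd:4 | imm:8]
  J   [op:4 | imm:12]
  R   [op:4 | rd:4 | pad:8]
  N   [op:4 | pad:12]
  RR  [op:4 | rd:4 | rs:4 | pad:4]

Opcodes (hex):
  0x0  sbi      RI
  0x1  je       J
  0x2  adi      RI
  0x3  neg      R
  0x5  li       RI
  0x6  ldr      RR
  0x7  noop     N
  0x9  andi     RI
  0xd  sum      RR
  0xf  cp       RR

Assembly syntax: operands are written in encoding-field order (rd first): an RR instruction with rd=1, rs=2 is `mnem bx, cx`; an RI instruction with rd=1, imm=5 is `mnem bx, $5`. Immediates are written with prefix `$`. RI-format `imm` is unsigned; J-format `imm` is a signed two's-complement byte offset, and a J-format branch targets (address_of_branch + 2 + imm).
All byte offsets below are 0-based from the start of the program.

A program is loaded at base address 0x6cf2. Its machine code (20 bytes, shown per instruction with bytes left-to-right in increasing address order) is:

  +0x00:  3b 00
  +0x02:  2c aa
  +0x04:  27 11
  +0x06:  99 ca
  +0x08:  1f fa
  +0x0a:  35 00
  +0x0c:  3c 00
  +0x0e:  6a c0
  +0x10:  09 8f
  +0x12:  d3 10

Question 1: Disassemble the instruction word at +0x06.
andi r9, $202

off 0x06: read 99 ca as big → 0x99ca
  op=0x99ca>>12=0x9 ⇒ andi (RI)
  [11:8] rd=9 = r9
  [7:0] imm=202 = $202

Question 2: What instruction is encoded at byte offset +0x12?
@+12  big-endian(d3 10) = 0xd310
  op=0xd310>>12=0xd ⇒ sum (RR)
  rd: (w>>8)&0xf=0x3 → dx
  rs: (w>>4)&0xf=0x1 → bx

sum dx, bx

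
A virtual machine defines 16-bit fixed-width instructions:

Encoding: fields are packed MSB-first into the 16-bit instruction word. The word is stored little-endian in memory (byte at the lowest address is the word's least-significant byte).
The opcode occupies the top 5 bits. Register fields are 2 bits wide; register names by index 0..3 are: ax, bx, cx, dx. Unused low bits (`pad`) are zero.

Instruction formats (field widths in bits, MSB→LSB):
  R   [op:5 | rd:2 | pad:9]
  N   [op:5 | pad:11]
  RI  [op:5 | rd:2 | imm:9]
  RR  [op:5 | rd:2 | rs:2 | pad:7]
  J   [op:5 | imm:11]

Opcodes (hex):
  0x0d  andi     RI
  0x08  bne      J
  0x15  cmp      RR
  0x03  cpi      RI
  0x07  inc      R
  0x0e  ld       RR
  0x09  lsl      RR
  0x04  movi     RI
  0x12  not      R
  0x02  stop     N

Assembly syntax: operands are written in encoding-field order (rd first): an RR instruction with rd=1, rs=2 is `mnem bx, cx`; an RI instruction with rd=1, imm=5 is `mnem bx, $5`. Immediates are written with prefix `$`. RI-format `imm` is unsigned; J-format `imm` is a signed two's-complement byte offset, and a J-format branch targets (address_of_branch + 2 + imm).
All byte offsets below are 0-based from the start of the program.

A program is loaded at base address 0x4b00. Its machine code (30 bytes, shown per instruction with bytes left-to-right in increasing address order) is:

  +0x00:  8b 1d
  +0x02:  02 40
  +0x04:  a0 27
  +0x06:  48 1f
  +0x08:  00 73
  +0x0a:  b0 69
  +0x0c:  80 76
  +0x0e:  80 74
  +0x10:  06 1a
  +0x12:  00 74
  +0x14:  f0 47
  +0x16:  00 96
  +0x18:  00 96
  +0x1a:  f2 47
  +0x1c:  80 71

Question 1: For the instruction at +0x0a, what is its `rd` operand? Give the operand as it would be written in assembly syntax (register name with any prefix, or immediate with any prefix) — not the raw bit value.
ax

@+0a  little-endian(b0 69) = 0x69b0
  top 5b → 0xd → andi [RI]
  [10:9] rd=0 = ax
  [8:0] imm=432 = $432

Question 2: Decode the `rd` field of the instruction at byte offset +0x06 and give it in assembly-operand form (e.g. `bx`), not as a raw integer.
off 0x06: read 48 1f as little → 0x1f48
  op=0x1f48>>11=0x3 ⇒ cpi (RI)
  rd@[10:9]=0x3 ⇒ dx
  imm@[8:0]=0x148 ⇒ $328

dx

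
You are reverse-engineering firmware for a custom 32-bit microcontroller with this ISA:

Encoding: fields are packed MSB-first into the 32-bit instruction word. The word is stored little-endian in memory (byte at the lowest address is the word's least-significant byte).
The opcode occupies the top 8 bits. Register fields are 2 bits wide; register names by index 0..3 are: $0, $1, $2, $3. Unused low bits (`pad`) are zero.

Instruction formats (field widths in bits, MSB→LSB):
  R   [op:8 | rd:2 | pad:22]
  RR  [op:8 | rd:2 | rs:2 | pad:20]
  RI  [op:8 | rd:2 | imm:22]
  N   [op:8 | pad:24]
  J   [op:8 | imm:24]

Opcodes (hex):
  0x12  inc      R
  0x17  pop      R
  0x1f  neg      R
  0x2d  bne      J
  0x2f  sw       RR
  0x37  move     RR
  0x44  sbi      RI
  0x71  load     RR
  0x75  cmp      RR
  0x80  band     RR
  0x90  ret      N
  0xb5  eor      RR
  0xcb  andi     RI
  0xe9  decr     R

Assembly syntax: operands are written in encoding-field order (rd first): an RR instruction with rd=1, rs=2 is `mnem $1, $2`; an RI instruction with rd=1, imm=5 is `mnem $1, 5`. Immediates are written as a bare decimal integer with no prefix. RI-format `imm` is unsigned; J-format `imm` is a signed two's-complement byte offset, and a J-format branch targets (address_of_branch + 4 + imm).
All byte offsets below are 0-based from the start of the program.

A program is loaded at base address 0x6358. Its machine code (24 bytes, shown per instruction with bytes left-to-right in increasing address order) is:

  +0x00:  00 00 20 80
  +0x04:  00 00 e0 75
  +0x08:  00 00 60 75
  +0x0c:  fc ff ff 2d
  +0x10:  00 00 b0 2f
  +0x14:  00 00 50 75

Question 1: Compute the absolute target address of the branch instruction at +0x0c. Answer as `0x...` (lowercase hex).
off 0x0c: read fc ff ff 2d as little → 0x2dfffffc
  opcode bits[31:24]=0x2d: bne/J
  [23:0] imm=16777212 (s24→-4) = -4
  target = base 0x6358 + off 0x0c + 4 + imm -4 = 0x6364

0x6364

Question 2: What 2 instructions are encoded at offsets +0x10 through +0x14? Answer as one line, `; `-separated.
@+10  little-endian(00 00 b0 2f) = 0x2fb00000
  opcode bits[31:24]=0x2f: sw/RR
  [23:22] rd=2 = $2
  [21:20] rs=3 = $3
@+14  little-endian(00 00 50 75) = 0x75500000
  opcode bits[31:24]=0x75: cmp/RR
  [23:22] rd=1 = $1
  [21:20] rs=1 = $1

sw $2, $3; cmp $1, $1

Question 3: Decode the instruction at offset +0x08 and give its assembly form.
cmp $1, $2

[08] 00 00 60 75 → 0x75600000
  opcode bits[31:24]=0x75: cmp/RR
  [23:22] rd=1 = $1
  [21:20] rs=2 = $2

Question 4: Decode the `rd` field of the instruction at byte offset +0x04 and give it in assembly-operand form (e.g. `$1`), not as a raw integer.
$3

[04] 00 00 e0 75 → 0x75e00000
  op=0x75e00000>>24=0x75 ⇒ cmp (RR)
  rd@[23:22]=0x3 ⇒ $3
  rs@[21:20]=0x2 ⇒ $2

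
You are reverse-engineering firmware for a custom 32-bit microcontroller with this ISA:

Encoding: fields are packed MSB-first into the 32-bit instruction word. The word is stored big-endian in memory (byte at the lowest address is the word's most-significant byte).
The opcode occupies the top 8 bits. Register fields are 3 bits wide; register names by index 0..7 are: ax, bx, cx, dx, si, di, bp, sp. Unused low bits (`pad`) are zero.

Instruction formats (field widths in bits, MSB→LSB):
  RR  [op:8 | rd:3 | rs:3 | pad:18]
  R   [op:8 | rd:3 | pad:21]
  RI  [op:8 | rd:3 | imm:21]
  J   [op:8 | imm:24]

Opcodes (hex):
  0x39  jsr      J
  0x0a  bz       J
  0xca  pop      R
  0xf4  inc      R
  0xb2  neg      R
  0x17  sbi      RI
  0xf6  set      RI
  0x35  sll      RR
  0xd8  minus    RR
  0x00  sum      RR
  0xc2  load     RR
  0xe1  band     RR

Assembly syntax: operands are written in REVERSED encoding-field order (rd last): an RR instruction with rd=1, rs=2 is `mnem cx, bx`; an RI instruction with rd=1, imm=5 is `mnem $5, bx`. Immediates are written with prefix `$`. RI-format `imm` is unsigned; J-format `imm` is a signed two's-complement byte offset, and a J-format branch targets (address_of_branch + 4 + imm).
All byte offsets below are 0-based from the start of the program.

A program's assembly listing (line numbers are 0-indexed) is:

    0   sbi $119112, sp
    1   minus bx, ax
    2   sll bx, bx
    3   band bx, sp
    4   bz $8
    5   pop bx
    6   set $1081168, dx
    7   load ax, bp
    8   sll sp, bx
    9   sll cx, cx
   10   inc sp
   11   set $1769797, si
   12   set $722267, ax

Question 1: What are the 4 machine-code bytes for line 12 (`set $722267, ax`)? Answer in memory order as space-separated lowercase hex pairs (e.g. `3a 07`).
12. set fields op=0xf6:8|rd=0:3|imm=722267:21 → word f60b055bh → f6 0b 05 5b

f6 0b 05 5b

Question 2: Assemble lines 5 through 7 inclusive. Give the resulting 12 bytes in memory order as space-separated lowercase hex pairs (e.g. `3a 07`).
ca 20 00 00 f6 70 7f 50 c2 c0 00 00

5. pop fields op=0xca:8|rd=1:3|pad=0:21 → word ca200000h → ca 20 00 00
6. set fields op=0xf6:8|rd=3:3|imm=1081168:21 → word f6707f50h → f6 70 7f 50
7. load fields op=0xc2:8|rd=6:3|rs=0:3|pad=0:18 → word c2c00000h → c2 c0 00 00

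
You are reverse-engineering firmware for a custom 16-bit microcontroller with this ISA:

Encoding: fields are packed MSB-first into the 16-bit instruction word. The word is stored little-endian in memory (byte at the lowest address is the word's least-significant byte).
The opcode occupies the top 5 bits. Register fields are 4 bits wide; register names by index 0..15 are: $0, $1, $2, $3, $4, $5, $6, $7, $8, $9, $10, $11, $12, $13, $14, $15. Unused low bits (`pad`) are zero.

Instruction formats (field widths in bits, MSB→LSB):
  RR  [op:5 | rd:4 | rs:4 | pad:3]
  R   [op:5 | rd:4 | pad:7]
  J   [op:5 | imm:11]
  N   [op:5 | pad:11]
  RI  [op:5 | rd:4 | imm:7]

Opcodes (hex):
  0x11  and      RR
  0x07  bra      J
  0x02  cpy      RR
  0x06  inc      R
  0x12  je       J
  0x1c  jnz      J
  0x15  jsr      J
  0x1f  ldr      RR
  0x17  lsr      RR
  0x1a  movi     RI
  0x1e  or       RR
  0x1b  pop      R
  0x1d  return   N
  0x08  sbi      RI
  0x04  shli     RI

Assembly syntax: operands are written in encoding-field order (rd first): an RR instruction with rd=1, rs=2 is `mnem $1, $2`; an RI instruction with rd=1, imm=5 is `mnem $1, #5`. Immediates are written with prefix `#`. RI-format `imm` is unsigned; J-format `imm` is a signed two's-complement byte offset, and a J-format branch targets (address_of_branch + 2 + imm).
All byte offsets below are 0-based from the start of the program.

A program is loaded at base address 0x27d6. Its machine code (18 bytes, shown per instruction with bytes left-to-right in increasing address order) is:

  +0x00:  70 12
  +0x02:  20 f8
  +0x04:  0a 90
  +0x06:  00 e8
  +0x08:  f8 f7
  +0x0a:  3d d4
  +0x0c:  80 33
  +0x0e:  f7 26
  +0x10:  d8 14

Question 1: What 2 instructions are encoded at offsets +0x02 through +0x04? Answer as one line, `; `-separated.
ldr $0, $4; je #10

+0x02: 20 f8 ⇒ word 0xf820 (little)
  top 5b → 0x1f → ldr [RR]
  [10:7] rd=0 = $0
  [6:3] rs=4 = $4
+0x04: 0a 90 ⇒ word 0x900a (little)
  top 5b → 0x12 → je [J]
  [10:0] imm=10 = #10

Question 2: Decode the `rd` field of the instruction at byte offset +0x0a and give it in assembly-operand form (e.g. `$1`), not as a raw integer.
$8

@+0a  little-endian(3d d4) = 0xd43d
  opcode bits[15:11]=0x1a: movi/RI
  rd@[10:7]=0x8 ⇒ $8
  imm@[6:0]=0x3d ⇒ #61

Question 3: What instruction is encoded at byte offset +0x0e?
@+0e  little-endian(f7 26) = 0x26f7
  op=0x26f7>>11=0x4 ⇒ shli (RI)
  rd: (w>>7)&0xf=0xd → $13
  imm: (w>>0)&0x7f=0x77 → #119

shli $13, #119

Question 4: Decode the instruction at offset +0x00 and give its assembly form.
+0x00: 70 12 ⇒ word 0x1270 (little)
  top 5b → 0x2 → cpy [RR]
  [10:7] rd=4 = $4
  [6:3] rs=14 = $14

cpy $4, $14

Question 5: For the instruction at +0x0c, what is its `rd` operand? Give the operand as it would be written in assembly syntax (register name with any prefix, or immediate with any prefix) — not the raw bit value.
@+0c  little-endian(80 33) = 0x3380
  top 5b → 0x6 → inc [R]
  rd@[10:7]=0x7 ⇒ $7

$7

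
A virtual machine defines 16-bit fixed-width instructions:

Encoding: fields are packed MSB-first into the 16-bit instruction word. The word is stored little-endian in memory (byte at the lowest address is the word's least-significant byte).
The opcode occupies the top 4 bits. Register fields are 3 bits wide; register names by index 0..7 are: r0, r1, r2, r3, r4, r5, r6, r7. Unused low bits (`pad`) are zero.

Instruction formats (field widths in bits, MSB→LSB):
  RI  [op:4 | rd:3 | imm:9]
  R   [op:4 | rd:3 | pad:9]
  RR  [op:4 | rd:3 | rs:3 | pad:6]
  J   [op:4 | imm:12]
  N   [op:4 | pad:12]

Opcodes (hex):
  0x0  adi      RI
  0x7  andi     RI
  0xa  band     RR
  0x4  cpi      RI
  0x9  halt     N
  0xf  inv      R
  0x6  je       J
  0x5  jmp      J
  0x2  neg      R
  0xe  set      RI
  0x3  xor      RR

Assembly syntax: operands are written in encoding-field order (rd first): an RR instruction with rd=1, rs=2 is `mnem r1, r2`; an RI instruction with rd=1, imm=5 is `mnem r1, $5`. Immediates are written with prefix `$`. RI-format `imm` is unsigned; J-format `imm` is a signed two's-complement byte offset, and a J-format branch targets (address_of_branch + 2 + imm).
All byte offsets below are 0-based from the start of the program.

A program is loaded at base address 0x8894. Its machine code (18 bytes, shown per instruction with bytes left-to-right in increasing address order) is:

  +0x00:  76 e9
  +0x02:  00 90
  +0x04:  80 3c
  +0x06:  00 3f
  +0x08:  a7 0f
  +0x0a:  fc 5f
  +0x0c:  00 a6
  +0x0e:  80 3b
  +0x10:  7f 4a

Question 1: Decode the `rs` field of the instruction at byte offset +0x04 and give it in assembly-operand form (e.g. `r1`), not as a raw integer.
+0x04: 80 3c ⇒ word 0x3c80 (little)
  opcode bits[15:12]=0x3: xor/RR
  [11:9] rd=6 = r6
  [8:6] rs=2 = r2

r2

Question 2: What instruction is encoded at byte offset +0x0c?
+0x0c: 00 a6 ⇒ word 0xa600 (little)
  opcode bits[15:12]=0xa: band/RR
  [11:9] rd=3 = r3
  [8:6] rs=0 = r0

band r3, r0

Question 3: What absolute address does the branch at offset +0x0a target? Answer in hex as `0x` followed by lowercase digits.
0x889c

[0a] fc 5f → 0x5ffc
  opcode bits[15:12]=0x5: jmp/J
  imm@[11:0]=0xffc (s12→-4) ⇒ $-4
  target = base 0x8894 + off 0x0a + 2 + imm -4 = 0x889c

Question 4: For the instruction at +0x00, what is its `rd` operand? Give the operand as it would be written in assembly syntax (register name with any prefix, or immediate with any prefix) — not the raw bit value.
r4

off 0x00: read 76 e9 as little → 0xe976
  opcode bits[15:12]=0xe: set/RI
  [11:9] rd=4 = r4
  [8:0] imm=374 = $374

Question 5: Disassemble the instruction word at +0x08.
adi r7, $423

@+08  little-endian(a7 0f) = 0x0fa7
  op=0x0fa7>>12=0x0 ⇒ adi (RI)
  rd: (w>>9)&0x7=0x7 → r7
  imm: (w>>0)&0x1ff=0x1a7 → $423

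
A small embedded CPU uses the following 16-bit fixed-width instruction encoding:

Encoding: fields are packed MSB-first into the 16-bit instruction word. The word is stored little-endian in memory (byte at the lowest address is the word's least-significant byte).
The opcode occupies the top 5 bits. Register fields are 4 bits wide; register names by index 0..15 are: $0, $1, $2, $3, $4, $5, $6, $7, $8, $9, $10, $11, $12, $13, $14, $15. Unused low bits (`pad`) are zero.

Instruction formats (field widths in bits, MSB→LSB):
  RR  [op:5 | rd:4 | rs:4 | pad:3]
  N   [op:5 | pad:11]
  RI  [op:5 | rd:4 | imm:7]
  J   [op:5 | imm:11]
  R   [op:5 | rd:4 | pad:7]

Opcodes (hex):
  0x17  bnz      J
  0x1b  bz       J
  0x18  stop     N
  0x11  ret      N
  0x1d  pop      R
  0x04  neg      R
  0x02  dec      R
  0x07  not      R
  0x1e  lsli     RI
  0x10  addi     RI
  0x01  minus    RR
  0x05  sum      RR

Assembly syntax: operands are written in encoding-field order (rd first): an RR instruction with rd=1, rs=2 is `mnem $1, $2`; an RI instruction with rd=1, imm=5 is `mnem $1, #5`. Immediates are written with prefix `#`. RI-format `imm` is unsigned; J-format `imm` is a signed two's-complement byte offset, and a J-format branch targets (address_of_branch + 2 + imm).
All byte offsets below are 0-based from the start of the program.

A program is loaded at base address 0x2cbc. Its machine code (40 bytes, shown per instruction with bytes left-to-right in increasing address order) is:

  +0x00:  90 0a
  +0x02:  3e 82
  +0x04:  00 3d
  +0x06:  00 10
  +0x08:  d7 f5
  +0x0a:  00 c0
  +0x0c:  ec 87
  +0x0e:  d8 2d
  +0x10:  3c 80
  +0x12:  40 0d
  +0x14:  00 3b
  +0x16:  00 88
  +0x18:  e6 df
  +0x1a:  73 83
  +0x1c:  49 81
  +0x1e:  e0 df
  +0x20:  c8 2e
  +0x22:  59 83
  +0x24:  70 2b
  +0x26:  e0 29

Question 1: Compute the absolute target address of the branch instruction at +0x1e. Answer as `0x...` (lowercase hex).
0x2cbc

off 0x1e: read e0 df as little → 0xdfe0
  top 5b → 0x1b → bz [J]
  [10:0] imm=2016 (s11→-32) = #-32
  target = base 0x2cbc + off 0x1e + 2 + imm -32 = 0x2cbc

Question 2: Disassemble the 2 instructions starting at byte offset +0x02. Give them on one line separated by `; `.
addi $4, #62; not $10

+0x02: 3e 82 ⇒ word 0x823e (little)
  op=0x823e>>11=0x10 ⇒ addi (RI)
  rd@[10:7]=0x4 ⇒ $4
  imm@[6:0]=0x3e ⇒ #62
+0x04: 00 3d ⇒ word 0x3d00 (little)
  op=0x3d00>>11=0x7 ⇒ not (R)
  rd@[10:7]=0xa ⇒ $10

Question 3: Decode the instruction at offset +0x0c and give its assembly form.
addi $15, #108

[0c] ec 87 → 0x87ec
  opcode bits[15:11]=0x10: addi/RI
  rd: (w>>7)&0xf=0xf → $15
  imm: (w>>0)&0x7f=0x6c → #108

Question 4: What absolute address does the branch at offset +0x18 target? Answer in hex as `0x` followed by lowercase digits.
off 0x18: read e6 df as little → 0xdfe6
  op=0xdfe6>>11=0x1b ⇒ bz (J)
  imm: (w>>0)&0x7ff=0x7e6 (s11→-26) → #-26
  target = base 0x2cbc + off 0x18 + 2 + imm -26 = 0x2cbc

0x2cbc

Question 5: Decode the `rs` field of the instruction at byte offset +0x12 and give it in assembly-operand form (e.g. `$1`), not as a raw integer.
off 0x12: read 40 0d as little → 0x0d40
  top 5b → 0x1 → minus [RR]
  rd: (w>>7)&0xf=0xa → $10
  rs: (w>>3)&0xf=0x8 → $8

$8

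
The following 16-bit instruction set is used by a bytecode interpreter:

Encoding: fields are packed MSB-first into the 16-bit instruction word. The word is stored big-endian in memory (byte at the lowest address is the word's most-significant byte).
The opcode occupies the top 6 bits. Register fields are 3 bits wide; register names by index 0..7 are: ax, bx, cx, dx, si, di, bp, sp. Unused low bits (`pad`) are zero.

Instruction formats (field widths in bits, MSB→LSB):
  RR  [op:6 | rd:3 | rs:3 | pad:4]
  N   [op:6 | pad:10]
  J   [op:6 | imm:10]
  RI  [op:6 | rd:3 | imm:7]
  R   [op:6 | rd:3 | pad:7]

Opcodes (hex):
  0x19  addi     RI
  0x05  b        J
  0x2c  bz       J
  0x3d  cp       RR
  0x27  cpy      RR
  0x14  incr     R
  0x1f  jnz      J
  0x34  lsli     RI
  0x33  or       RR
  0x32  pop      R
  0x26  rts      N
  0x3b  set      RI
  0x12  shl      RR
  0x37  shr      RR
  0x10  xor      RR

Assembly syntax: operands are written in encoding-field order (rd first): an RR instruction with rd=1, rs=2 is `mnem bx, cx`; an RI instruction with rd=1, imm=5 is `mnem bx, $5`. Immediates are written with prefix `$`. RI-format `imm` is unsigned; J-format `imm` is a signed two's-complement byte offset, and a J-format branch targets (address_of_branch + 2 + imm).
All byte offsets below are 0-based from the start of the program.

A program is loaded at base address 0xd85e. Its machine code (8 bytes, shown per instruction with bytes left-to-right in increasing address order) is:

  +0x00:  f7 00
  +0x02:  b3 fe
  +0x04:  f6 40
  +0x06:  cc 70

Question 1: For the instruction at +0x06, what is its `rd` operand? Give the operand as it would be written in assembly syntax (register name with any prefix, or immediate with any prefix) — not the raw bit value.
[06] cc 70 → 0xcc70
  top 6b → 0x33 → or [RR]
  [9:7] rd=0 = ax
  [6:4] rs=7 = sp

ax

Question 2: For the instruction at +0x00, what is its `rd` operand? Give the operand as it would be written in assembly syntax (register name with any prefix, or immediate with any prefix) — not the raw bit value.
off 0x00: read f7 00 as big → 0xf700
  top 6b → 0x3d → cp [RR]
  rd: (w>>7)&0x7=0x6 → bp
  rs: (w>>4)&0x7=0x0 → ax

bp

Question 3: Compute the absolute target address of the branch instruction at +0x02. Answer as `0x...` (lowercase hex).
0xd860

[02] b3 fe → 0xb3fe
  op=0xb3fe>>10=0x2c ⇒ bz (J)
  imm: (w>>0)&0x3ff=0x3fe (s10→-2) → $-2
  target = base 0xd85e + off 0x02 + 2 + imm -2 = 0xd860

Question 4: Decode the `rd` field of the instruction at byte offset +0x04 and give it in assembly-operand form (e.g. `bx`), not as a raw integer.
off 0x04: read f6 40 as big → 0xf640
  top 6b → 0x3d → cp [RR]
  rd@[9:7]=0x4 ⇒ si
  rs@[6:4]=0x4 ⇒ si

si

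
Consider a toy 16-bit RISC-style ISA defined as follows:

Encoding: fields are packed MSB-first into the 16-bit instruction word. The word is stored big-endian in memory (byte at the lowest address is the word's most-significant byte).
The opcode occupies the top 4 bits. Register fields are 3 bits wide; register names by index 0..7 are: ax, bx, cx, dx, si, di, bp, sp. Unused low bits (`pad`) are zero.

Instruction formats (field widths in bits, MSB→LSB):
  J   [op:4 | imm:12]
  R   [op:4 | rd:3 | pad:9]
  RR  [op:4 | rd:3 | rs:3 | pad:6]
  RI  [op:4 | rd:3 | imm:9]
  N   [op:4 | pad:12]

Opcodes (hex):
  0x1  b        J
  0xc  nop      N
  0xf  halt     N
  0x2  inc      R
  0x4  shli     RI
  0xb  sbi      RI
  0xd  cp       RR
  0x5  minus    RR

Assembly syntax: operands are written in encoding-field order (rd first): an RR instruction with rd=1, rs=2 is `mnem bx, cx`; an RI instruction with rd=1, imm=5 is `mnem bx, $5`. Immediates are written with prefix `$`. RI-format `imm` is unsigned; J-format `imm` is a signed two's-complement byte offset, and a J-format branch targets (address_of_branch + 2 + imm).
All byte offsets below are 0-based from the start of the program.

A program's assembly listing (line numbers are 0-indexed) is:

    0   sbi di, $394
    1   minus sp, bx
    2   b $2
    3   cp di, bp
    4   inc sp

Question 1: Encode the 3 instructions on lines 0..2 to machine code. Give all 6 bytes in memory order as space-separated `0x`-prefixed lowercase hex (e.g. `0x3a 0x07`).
line 0 (sbi): pack op=0xb:4|rd=5:3|imm=394:9 = 0xbb8a; big→ bb 8a
line 1 (minus): pack op=0x5:4|rd=7:3|rs=1:3|pad=0:6 = 0x5e40; big→ 5e 40
line 2 (b): pack op=0x1:4|imm=2:12 = 0x1002; big→ 10 02

0xbb 0x8a 0x5e 0x40 0x10 0x02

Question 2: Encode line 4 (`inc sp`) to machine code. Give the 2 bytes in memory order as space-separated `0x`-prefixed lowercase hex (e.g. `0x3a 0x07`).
0x2e 0x00

4. inc fields op=0x2:4|rd=7:3|pad=0:9 → word 2e00h → 2e 00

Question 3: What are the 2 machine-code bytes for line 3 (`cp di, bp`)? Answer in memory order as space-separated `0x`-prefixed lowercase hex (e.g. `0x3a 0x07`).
L3: cp op=0xd:4|rd=5:3|rs=6:3|pad=0:6 ⇒ 0xdb80 ⇒ big db 80

0xdb 0x80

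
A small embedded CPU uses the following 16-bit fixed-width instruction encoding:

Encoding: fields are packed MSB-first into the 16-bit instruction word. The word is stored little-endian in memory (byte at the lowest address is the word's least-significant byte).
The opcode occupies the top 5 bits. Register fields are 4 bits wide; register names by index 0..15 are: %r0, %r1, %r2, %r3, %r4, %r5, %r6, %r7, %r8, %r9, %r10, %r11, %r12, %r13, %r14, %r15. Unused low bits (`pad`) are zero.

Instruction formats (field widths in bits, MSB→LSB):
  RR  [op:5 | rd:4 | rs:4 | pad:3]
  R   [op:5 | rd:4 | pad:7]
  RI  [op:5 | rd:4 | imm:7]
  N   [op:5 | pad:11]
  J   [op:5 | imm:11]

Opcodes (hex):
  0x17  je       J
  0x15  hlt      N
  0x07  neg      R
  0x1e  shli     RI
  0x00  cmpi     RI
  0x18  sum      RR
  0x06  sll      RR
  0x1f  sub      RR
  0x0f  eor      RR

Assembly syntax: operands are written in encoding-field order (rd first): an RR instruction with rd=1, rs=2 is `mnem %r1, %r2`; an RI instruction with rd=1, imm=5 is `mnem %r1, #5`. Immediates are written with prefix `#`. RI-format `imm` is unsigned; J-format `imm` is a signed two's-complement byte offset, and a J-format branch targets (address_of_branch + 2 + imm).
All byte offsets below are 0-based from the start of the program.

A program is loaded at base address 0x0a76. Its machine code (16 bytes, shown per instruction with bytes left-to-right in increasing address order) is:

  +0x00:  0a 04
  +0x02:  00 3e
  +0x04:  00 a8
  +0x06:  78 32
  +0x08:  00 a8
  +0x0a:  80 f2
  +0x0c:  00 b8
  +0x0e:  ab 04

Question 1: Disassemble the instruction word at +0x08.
off 0x08: read 00 a8 as little → 0xa800
  opcode bits[15:11]=0x15: hlt/N

hlt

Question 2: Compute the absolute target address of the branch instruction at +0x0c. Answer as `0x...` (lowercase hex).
0x0a84

@+0c  little-endian(00 b8) = 0xb800
  op=0xb800>>11=0x17 ⇒ je (J)
  [10:0] imm=0 = #0
  target = base 0x0a76 + off 0x0c + 2 + imm 0 = 0x0a84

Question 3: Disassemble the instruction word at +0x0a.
shli %r5, #0

off 0x0a: read 80 f2 as little → 0xf280
  opcode bits[15:11]=0x1e: shli/RI
  rd: (w>>7)&0xf=0x5 → %r5
  imm: (w>>0)&0x7f=0x0 → #0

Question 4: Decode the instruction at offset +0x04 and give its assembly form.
off 0x04: read 00 a8 as little → 0xa800
  top 5b → 0x15 → hlt [N]

hlt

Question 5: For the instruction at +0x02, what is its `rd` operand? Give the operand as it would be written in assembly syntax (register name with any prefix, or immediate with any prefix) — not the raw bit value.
+0x02: 00 3e ⇒ word 0x3e00 (little)
  opcode bits[15:11]=0x7: neg/R
  rd@[10:7]=0xc ⇒ %r12

%r12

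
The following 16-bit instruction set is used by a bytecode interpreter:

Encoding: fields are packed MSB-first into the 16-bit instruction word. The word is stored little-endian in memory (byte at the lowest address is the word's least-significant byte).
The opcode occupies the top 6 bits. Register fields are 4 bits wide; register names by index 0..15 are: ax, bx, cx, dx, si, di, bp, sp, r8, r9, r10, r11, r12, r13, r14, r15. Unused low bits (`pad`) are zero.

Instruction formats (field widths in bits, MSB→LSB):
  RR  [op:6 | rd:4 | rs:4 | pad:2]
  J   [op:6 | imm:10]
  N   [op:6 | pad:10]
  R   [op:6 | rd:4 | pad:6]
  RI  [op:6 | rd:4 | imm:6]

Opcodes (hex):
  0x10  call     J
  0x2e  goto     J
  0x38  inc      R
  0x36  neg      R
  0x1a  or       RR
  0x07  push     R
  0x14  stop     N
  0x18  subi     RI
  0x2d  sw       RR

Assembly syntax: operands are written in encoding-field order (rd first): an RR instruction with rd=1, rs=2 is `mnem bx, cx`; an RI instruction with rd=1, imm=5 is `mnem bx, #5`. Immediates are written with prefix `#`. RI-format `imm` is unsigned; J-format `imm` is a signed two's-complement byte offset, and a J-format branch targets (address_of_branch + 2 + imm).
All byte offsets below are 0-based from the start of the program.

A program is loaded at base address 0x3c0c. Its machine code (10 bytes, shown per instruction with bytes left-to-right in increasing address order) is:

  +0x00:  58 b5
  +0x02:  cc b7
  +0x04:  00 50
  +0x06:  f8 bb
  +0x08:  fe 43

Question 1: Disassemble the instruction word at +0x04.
stop

[04] 00 50 → 0x5000
  op=0x5000>>10=0x14 ⇒ stop (N)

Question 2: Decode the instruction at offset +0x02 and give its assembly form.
off 0x02: read cc b7 as little → 0xb7cc
  top 6b → 0x2d → sw [RR]
  rd: (w>>6)&0xf=0xf → r15
  rs: (w>>2)&0xf=0x3 → dx

sw r15, dx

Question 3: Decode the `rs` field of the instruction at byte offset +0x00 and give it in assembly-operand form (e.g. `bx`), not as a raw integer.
bp

off 0x00: read 58 b5 as little → 0xb558
  opcode bits[15:10]=0x2d: sw/RR
  rd@[9:6]=0x5 ⇒ di
  rs@[5:2]=0x6 ⇒ bp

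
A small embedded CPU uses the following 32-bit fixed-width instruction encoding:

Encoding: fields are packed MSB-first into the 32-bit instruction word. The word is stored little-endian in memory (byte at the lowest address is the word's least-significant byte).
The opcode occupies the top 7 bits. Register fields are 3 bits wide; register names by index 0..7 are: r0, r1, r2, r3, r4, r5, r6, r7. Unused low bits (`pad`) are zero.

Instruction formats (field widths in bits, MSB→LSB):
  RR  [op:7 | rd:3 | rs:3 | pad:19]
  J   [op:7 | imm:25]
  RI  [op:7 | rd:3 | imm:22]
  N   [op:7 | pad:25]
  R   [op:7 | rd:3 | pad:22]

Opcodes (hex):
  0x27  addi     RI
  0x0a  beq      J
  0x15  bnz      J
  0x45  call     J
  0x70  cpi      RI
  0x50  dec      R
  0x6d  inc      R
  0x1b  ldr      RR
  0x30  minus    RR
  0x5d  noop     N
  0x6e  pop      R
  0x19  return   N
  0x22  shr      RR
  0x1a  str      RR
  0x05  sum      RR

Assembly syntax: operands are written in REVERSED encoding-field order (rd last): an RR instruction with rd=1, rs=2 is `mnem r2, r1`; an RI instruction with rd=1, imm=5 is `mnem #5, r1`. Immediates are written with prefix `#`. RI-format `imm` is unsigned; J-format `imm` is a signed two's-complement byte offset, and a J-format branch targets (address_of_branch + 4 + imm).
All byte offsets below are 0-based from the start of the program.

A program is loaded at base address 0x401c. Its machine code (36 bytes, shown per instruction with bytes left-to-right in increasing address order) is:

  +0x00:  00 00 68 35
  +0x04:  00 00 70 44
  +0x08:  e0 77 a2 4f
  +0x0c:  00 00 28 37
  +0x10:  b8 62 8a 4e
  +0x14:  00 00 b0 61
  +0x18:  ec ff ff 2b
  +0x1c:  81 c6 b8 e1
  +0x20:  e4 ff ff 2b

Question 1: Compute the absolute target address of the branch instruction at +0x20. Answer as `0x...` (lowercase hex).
@+20  little-endian(e4 ff ff 2b) = 0x2bffffe4
  opcode bits[31:25]=0x15: bnz/J
  imm@[24:0]=0x1ffffe4 (s25→-28) ⇒ #-28
  target = base 0x401c + off 0x20 + 4 + imm -28 = 0x4024

0x4024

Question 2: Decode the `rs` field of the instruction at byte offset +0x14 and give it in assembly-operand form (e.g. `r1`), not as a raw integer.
[14] 00 00 b0 61 → 0x61b00000
  top 7b → 0x30 → minus [RR]
  [24:22] rd=6 = r6
  [21:19] rs=6 = r6

r6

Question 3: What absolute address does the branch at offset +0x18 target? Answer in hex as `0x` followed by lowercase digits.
@+18  little-endian(ec ff ff 2b) = 0x2bffffec
  opcode bits[31:25]=0x15: bnz/J
  [24:0] imm=33554412 (s25→-20) = #-20
  target = base 0x401c + off 0x18 + 4 + imm -20 = 0x4024

0x4024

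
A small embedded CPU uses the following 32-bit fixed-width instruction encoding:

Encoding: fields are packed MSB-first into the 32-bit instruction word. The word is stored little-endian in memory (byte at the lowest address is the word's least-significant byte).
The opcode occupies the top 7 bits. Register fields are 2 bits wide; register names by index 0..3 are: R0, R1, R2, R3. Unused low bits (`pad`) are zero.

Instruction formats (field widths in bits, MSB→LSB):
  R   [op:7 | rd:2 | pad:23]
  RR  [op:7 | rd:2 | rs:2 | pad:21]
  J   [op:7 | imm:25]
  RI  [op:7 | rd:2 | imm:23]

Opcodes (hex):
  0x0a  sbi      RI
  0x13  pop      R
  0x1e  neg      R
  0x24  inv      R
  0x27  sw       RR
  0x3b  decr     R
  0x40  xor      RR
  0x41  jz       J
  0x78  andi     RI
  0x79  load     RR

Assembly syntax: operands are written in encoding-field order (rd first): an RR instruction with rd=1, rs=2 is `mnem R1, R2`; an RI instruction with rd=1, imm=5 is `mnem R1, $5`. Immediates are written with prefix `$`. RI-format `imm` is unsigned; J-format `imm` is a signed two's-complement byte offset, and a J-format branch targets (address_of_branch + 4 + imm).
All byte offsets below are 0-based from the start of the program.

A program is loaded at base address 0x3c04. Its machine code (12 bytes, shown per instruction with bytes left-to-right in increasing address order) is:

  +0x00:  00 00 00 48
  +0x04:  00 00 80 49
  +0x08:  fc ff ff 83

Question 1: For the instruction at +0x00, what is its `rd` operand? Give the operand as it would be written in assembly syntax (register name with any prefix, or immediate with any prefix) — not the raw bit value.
@+00  little-endian(00 00 00 48) = 0x48000000
  top 7b → 0x24 → inv [R]
  [24:23] rd=0 = R0

R0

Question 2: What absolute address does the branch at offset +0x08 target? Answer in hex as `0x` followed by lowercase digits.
0x3c0c

@+08  little-endian(fc ff ff 83) = 0x83fffffc
  opcode bits[31:25]=0x41: jz/J
  imm: (w>>0)&0x1ffffff=0x1fffffc (s25→-4) → $-4
  target = base 0x3c04 + off 0x08 + 4 + imm -4 = 0x3c0c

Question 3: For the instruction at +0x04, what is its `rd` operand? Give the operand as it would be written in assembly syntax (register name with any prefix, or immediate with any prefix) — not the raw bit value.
[04] 00 00 80 49 → 0x49800000
  opcode bits[31:25]=0x24: inv/R
  rd: (w>>23)&0x3=0x3 → R3

R3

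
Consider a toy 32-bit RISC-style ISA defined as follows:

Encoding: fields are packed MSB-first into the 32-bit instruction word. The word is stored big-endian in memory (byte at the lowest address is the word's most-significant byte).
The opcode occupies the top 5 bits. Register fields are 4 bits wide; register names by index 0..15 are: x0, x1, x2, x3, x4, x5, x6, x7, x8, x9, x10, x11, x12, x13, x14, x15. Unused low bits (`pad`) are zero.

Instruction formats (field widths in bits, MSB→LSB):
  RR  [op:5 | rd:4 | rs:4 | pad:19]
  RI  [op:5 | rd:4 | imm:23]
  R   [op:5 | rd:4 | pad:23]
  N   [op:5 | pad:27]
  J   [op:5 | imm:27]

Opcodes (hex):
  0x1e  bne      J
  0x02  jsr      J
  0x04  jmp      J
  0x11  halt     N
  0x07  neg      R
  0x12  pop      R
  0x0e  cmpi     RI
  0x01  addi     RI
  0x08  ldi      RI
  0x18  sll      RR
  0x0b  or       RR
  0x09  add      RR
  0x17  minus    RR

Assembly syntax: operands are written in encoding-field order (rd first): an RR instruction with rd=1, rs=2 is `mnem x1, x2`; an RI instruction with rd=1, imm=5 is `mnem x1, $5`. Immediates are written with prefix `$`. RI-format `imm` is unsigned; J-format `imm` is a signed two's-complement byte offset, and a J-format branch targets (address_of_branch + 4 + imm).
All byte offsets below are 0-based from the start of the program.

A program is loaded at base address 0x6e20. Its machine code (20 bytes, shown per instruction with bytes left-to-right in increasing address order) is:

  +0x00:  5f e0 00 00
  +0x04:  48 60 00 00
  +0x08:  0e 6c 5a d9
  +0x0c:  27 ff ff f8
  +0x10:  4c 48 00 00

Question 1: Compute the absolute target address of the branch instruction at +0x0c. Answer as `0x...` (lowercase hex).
[0c] 27 ff ff f8 → 0x27fffff8
  opcode bits[31:27]=0x4: jmp/J
  imm@[26:0]=0x7fffff8 (s27→-8) ⇒ $-8
  target = base 0x6e20 + off 0x0c + 4 + imm -8 = 0x6e28

0x6e28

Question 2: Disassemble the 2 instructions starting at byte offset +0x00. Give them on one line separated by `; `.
+0x00: 5f e0 00 00 ⇒ word 0x5fe00000 (big)
  op=0x5fe00000>>27=0xb ⇒ or (RR)
  rd: (w>>23)&0xf=0xf → x15
  rs: (w>>19)&0xf=0xc → x12
+0x04: 48 60 00 00 ⇒ word 0x48600000 (big)
  op=0x48600000>>27=0x9 ⇒ add (RR)
  rd: (w>>23)&0xf=0x0 → x0
  rs: (w>>19)&0xf=0xc → x12

or x15, x12; add x0, x12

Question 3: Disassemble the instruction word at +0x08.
addi x12, $7101145

off 0x08: read 0e 6c 5a d9 as big → 0x0e6c5ad9
  op=0x0e6c5ad9>>27=0x1 ⇒ addi (RI)
  [26:23] rd=12 = x12
  [22:0] imm=7101145 = $7101145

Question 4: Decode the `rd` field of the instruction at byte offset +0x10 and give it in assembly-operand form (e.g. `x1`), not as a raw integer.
[10] 4c 48 00 00 → 0x4c480000
  opcode bits[31:27]=0x9: add/RR
  rd: (w>>23)&0xf=0x8 → x8
  rs: (w>>19)&0xf=0x9 → x9

x8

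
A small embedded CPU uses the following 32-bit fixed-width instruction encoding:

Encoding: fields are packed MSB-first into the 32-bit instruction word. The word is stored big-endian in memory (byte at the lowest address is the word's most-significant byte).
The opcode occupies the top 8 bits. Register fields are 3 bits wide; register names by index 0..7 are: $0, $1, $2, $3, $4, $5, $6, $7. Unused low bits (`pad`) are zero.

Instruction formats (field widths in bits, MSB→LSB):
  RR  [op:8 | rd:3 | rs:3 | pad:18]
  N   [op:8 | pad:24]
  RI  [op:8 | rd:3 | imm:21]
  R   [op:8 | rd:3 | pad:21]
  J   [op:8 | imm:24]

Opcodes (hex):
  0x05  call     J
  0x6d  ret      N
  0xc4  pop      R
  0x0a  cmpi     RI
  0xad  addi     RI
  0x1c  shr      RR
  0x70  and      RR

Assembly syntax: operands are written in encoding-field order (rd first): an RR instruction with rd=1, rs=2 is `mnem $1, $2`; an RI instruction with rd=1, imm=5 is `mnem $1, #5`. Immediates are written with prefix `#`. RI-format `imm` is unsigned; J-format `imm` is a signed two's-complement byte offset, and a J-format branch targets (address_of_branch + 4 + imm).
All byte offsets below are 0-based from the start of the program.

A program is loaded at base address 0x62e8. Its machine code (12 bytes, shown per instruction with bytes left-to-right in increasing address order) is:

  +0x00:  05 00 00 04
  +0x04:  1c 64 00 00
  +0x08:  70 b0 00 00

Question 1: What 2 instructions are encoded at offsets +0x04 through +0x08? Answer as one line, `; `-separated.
shr $3, $1; and $5, $4

[04] 1c 64 00 00 → 0x1c640000
  opcode bits[31:24]=0x1c: shr/RR
  rd@[23:21]=0x3 ⇒ $3
  rs@[20:18]=0x1 ⇒ $1
[08] 70 b0 00 00 → 0x70b00000
  opcode bits[31:24]=0x70: and/RR
  rd@[23:21]=0x5 ⇒ $5
  rs@[20:18]=0x4 ⇒ $4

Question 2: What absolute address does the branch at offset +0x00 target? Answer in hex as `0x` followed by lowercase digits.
[00] 05 00 00 04 → 0x05000004
  top 8b → 0x5 → call [J]
  imm: (w>>0)&0xffffff=0x4 → #4
  target = base 0x62e8 + off 0x00 + 4 + imm 4 = 0x62f0

0x62f0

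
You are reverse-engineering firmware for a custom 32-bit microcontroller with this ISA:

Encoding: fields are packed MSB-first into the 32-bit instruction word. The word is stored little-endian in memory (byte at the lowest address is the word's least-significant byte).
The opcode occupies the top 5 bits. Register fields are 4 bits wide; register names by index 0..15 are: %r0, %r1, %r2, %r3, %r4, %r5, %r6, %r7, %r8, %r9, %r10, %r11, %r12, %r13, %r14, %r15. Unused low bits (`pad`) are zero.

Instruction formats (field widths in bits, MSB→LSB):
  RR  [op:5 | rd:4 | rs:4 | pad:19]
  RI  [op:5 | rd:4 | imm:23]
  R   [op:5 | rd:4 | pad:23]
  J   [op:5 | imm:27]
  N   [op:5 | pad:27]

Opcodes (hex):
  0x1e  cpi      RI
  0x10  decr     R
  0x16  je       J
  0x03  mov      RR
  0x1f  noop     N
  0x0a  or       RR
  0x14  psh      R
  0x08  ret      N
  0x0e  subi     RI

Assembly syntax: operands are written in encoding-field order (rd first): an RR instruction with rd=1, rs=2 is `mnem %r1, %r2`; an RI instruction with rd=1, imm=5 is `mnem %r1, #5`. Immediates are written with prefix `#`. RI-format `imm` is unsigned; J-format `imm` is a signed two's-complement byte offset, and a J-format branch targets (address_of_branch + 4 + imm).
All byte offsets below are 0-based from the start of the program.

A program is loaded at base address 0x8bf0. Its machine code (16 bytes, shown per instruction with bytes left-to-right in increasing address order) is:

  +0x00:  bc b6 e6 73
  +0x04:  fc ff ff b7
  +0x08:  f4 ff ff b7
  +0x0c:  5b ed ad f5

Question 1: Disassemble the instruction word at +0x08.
je #-12

off 0x08: read f4 ff ff b7 as little → 0xb7fffff4
  opcode bits[31:27]=0x16: je/J
  imm: (w>>0)&0x7ffffff=0x7fffff4 (s27→-12) → #-12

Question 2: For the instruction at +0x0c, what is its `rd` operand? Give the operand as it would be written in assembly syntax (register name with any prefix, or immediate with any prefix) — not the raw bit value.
%r11

off 0x0c: read 5b ed ad f5 as little → 0xf5aded5b
  opcode bits[31:27]=0x1e: cpi/RI
  rd: (w>>23)&0xf=0xb → %r11
  imm: (w>>0)&0x7fffff=0x2ded5b → #3009883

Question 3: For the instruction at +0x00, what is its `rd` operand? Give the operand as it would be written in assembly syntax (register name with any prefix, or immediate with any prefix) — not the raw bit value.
%r7

off 0x00: read bc b6 e6 73 as little → 0x73e6b6bc
  top 5b → 0xe → subi [RI]
  rd@[26:23]=0x7 ⇒ %r7
  imm@[22:0]=0x66b6bc ⇒ #6731452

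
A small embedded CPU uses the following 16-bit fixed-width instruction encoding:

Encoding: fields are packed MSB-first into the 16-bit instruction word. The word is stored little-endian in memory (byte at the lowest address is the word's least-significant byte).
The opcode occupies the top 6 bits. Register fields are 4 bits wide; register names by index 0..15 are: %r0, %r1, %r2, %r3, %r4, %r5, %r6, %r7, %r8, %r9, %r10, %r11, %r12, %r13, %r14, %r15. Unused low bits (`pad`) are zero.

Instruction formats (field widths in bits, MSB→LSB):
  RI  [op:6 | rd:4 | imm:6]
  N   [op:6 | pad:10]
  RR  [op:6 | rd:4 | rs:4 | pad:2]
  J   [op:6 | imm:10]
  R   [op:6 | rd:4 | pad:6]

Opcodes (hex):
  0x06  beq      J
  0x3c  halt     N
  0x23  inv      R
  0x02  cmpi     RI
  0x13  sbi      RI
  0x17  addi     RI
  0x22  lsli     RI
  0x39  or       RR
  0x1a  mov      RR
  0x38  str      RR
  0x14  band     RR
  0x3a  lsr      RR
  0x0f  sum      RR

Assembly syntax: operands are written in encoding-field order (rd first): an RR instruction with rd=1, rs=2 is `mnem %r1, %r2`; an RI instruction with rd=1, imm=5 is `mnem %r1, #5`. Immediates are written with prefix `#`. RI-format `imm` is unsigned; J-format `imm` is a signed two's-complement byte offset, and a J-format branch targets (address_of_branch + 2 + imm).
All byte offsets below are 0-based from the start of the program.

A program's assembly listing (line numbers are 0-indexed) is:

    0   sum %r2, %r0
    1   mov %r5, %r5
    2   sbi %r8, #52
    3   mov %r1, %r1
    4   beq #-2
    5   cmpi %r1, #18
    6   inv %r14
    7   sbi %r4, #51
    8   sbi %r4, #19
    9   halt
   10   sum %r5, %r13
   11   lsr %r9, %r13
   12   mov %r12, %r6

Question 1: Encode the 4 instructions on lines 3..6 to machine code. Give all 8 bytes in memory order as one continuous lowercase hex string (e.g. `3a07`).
4468fe1b5208808f

3. mov fields op=0x1a:6|rd=1:4|rs=1:4|pad=0:2 → word 6844h → 44 68
4. beq fields op=0x6:6|imm=-2:10 → word 1bfeh → fe 1b
5. cmpi fields op=0x2:6|rd=1:4|imm=18:6 → word 0852h → 52 08
6. inv fields op=0x23:6|rd=14:4|pad=0:6 → word 8f80h → 80 8f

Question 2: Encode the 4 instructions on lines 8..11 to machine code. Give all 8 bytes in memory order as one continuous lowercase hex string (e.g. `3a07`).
line 8 (sbi): pack op=0x13:6|rd=4:4|imm=19:6 = 0x4d13; little→ 13 4d
line 9 (halt): pack op=0x3c:6|pad=0:10 = 0xf000; little→ 00 f0
line 10 (sum): pack op=0xf:6|rd=5:4|rs=13:4|pad=0:2 = 0x3d74; little→ 74 3d
line 11 (lsr): pack op=0x3a:6|rd=9:4|rs=13:4|pad=0:2 = 0xea74; little→ 74 ea

134d00f0743d74ea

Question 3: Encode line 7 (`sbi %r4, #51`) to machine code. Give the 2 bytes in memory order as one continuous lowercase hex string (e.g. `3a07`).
L7: sbi op=0x13:6|rd=4:4|imm=51:6 ⇒ 0x4d33 ⇒ little 33 4d

334d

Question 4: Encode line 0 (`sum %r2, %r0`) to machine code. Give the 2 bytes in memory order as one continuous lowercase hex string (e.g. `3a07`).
803c

0. sum fields op=0xf:6|rd=2:4|rs=0:4|pad=0:2 → word 3c80h → 80 3c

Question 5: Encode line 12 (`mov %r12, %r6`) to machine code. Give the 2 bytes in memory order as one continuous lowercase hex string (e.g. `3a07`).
186b

line 12 (mov): pack op=0x1a:6|rd=12:4|rs=6:4|pad=0:2 = 0x6b18; little→ 18 6b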